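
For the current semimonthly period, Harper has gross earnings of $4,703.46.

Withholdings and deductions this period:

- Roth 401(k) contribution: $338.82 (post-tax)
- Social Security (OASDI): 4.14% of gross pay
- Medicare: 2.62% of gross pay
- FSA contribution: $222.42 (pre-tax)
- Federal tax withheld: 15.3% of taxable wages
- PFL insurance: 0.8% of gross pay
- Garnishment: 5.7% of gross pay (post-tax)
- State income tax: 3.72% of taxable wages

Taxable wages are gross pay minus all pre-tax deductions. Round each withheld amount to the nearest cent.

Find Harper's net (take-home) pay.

FSA contribution: $222.42
Taxable wages = $4,703.46 − $222.42 = $4,481.04
State income tax: $4,481.04 × 0.0372 = $166.69
Federal tax withheld: $4,481.04 × 0.153 = $685.60
Medicare: $4,703.46 × 0.0262 = $123.23
PFL insurance: $4,703.46 × 0.008 = $37.63
Social Security (OASDI): $4,703.46 × 0.0414 = $194.72
Roth 401(k) contribution: $338.82
Garnishment: $4,703.46 × 0.057 = $268.10
Total deductions = $222.42 + $166.69 + $685.60 + $123.23 + $37.63 + $194.72 + $338.82 + $268.10 = $2,037.21
Net pay = $4,703.46 − $2,037.21 = $2,666.25

$2,666.25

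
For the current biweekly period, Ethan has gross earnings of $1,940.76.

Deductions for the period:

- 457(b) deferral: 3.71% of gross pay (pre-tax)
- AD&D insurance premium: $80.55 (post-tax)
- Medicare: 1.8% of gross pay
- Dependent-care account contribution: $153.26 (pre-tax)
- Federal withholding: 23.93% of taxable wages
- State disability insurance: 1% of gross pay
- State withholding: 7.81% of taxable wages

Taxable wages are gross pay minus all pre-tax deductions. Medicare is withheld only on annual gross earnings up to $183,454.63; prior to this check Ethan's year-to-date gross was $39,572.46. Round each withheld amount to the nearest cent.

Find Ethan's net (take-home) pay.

$1,036.11

Dependent-care account contribution: $153.26
457(b) deferral: $1,940.76 × 0.0371 = $72.00
Pre-tax total = $153.26 + $72.00 = $225.26
Taxable wages = $1,940.76 − $225.26 = $1,715.50
State withholding: $1,715.50 × 0.0781 = $133.98
Federal withholding: $1,715.50 × 0.2393 = $410.52
State disability insurance: $1,940.76 × 0.01 = $19.41
Medicare: cap not yet reached, full $1,940.76 is subject → $1,940.76 × 0.018 = $34.93
AD&D insurance premium: $80.55
Total deductions = $153.26 + $72.00 + $133.98 + $410.52 + $19.41 + $34.93 + $80.55 = $904.65
Net pay = $1,940.76 − $904.65 = $1,036.11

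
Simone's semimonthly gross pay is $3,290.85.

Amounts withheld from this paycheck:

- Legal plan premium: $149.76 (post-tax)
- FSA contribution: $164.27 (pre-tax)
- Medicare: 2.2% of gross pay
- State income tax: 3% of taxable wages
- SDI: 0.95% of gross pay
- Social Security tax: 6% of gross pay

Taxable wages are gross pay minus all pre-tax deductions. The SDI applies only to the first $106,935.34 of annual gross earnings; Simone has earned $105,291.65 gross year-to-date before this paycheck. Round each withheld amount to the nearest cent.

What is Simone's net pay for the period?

FSA contribution: $164.27
Taxable wages = $3,290.85 − $164.27 = $3,126.58
State income tax: $3,126.58 × 0.03 = $93.80
Medicare: $3,290.85 × 0.022 = $72.40
SDI: only $106,935.34 − $105,291.65 = $1,643.69 of this check is subject → $1,643.69 × 0.0095 = $15.62
Social Security tax: $3,290.85 × 0.06 = $197.45
Legal plan premium: $149.76
Total deductions = $164.27 + $93.80 + $72.40 + $15.62 + $197.45 + $149.76 = $693.30
Net pay = $3,290.85 − $693.30 = $2,597.55

$2,597.55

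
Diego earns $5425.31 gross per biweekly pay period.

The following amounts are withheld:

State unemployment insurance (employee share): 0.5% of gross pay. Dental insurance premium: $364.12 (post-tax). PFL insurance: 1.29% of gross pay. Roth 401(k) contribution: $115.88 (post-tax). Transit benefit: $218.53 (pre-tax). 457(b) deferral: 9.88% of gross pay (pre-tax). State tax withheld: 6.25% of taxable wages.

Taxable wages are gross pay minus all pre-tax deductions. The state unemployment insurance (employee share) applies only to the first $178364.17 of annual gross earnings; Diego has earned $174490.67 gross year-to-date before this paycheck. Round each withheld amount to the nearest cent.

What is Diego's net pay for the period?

Transit benefit: $218.53
457(b) deferral: $5425.31 × 0.0988 = $536.02
Pre-tax total = $218.53 + $536.02 = $754.55
Taxable wages = $5425.31 − $754.55 = $4670.76
State tax withheld: $4670.76 × 0.0625 = $291.92
State unemployment insurance (employee share): only $178364.17 − $174490.67 = $3873.50 of this check is subject → $3873.50 × 0.005 = $19.37
PFL insurance: $5425.31 × 0.0129 = $69.99
Roth 401(k) contribution: $115.88
Dental insurance premium: $364.12
Total deductions = $218.53 + $536.02 + $291.92 + $19.37 + $69.99 + $115.88 + $364.12 = $1615.83
Net pay = $5425.31 − $1615.83 = $3809.48

$3809.48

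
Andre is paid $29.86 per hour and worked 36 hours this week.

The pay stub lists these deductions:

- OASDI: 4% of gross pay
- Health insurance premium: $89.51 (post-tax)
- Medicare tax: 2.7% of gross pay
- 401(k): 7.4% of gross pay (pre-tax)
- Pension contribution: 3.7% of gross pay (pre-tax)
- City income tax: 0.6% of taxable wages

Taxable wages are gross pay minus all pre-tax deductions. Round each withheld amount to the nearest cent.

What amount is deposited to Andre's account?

$788.38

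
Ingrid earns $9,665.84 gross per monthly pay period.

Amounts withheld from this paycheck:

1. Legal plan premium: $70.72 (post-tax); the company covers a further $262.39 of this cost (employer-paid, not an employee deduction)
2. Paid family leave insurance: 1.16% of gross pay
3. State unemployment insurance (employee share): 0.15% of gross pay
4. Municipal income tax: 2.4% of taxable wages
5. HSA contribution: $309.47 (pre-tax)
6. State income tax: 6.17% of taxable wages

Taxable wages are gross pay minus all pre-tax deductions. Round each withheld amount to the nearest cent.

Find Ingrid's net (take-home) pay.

$8,357.19

HSA contribution: $309.47
Taxable wages = $9,665.84 − $309.47 = $9,356.37
State income tax: $9,356.37 × 0.0617 = $577.29
Municipal income tax: $9,356.37 × 0.024 = $224.55
State unemployment insurance (employee share): $9,665.84 × 0.0015 = $14.50
Paid family leave insurance: $9,665.84 × 0.0116 = $112.12
Legal plan premium: $70.72
(Employer's $262.39 toward legal plan premium is not withheld from the employee.)
Total deductions = $309.47 + $577.29 + $224.55 + $14.50 + $112.12 + $70.72 = $1,308.65
Net pay = $9,665.84 − $1,308.65 = $8,357.19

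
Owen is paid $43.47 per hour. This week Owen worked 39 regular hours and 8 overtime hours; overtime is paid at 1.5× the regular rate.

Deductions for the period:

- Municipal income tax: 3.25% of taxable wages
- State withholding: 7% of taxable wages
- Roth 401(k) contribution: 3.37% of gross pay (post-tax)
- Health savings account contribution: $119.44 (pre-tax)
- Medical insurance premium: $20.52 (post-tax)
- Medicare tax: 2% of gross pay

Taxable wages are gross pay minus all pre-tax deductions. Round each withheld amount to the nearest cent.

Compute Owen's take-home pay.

$1742.96

Regular pay: 39 × $43.47 = $1695.33
Overtime pay: 8 × $43.47 × 1.5 = $521.64
Gross pay = $1695.33 + $521.64 = $2216.97
Health savings account contribution: $119.44
Taxable wages = $2216.97 − $119.44 = $2097.53
Municipal income tax: $2097.53 × 0.0325 = $68.17
State withholding: $2097.53 × 0.07 = $146.83
Medicare tax: $2216.97 × 0.02 = $44.34
Medical insurance premium: $20.52
Roth 401(k) contribution: $2216.97 × 0.0337 = $74.71
Total deductions = $119.44 + $68.17 + $146.83 + $44.34 + $20.52 + $74.71 = $474.01
Net pay = $2216.97 − $474.01 = $1742.96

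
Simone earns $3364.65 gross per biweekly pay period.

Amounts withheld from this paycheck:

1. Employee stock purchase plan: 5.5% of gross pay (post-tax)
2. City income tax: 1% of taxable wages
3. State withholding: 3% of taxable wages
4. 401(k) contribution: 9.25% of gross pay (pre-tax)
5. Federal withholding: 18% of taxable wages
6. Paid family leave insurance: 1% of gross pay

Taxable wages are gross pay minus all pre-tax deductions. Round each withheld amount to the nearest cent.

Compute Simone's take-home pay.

401(k) contribution: $3364.65 × 0.0925 = $311.23
Taxable wages = $3364.65 − $311.23 = $3053.42
State withholding: $3053.42 × 0.03 = $91.60
Federal withholding: $3053.42 × 0.18 = $549.62
City income tax: $3053.42 × 0.01 = $30.53
Paid family leave insurance: $3364.65 × 0.01 = $33.65
Employee stock purchase plan: $3364.65 × 0.055 = $185.06
Total deductions = $311.23 + $91.60 + $549.62 + $30.53 + $33.65 + $185.06 = $1201.69
Net pay = $3364.65 − $1201.69 = $2162.96

$2162.96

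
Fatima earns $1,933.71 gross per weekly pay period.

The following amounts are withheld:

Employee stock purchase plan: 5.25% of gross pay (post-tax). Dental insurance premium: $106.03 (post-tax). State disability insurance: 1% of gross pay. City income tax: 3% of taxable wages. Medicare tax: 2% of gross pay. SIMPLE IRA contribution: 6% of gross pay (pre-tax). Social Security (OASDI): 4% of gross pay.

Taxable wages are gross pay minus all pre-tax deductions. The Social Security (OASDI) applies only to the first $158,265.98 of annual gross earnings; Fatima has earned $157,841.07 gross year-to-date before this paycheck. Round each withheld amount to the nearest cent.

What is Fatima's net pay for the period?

SIMPLE IRA contribution: $1,933.71 × 0.06 = $116.02
Taxable wages = $1,933.71 − $116.02 = $1,817.69
City income tax: $1,817.69 × 0.03 = $54.53
Social Security (OASDI): only $158,265.98 − $157,841.07 = $424.91 of this check is subject → $424.91 × 0.04 = $17.00
Medicare tax: $1,933.71 × 0.02 = $38.67
State disability insurance: $1,933.71 × 0.01 = $19.34
Dental insurance premium: $106.03
Employee stock purchase plan: $1,933.71 × 0.0525 = $101.52
Total deductions = $116.02 + $54.53 + $17.00 + $38.67 + $19.34 + $106.03 + $101.52 = $453.11
Net pay = $1,933.71 − $453.11 = $1,480.60

$1,480.60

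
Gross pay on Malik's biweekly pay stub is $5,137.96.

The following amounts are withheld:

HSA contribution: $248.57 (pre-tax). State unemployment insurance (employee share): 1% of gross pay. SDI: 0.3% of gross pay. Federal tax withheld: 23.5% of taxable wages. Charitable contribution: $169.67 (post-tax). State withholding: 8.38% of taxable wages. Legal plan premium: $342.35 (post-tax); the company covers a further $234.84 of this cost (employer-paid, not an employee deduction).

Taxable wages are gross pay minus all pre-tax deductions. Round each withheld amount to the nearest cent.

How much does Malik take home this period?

$2,751.84

HSA contribution: $248.57
Taxable wages = $5,137.96 − $248.57 = $4,889.39
Federal tax withheld: $4,889.39 × 0.235 = $1,149.01
State withholding: $4,889.39 × 0.0838 = $409.73
State unemployment insurance (employee share): $5,137.96 × 0.01 = $51.38
SDI: $5,137.96 × 0.003 = $15.41
Legal plan premium: $342.35
Charitable contribution: $169.67
(Employer's $234.84 toward legal plan premium is not withheld from the employee.)
Total deductions = $248.57 + $1,149.01 + $409.73 + $51.38 + $15.41 + $342.35 + $169.67 = $2,386.12
Net pay = $5,137.96 − $2,386.12 = $2,751.84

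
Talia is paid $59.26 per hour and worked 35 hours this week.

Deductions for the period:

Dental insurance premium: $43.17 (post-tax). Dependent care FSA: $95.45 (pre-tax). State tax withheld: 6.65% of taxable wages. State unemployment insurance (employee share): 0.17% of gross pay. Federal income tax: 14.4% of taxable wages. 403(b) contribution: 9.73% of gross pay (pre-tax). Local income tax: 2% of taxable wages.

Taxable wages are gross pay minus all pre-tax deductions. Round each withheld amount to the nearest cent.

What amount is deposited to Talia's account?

Gross pay: 35 × $59.26 = $2,074.10
403(b) contribution: $2,074.10 × 0.0973 = $201.81
Dependent care FSA: $95.45
Pre-tax total = $201.81 + $95.45 = $297.26
Taxable wages = $2,074.10 − $297.26 = $1,776.84
State tax withheld: $1,776.84 × 0.0665 = $118.16
Federal income tax: $1,776.84 × 0.144 = $255.86
Local income tax: $1,776.84 × 0.02 = $35.54
State unemployment insurance (employee share): $2,074.10 × 0.0017 = $3.53
Dental insurance premium: $43.17
Total deductions = $201.81 + $95.45 + $118.16 + $255.86 + $35.54 + $3.53 + $43.17 = $753.52
Net pay = $2,074.10 − $753.52 = $1,320.58

$1,320.58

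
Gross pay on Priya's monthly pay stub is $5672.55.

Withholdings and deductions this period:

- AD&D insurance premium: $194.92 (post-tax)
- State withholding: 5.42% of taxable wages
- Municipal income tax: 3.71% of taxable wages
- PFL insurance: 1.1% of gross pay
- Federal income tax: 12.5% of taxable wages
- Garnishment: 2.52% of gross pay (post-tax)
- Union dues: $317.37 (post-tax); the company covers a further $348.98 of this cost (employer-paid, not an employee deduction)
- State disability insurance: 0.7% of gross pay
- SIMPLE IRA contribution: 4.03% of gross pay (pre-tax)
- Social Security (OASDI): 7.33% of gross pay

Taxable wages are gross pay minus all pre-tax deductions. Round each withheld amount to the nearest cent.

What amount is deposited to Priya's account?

SIMPLE IRA contribution: $5672.55 × 0.0403 = $228.60
Taxable wages = $5672.55 − $228.60 = $5443.95
Municipal income tax: $5443.95 × 0.0371 = $201.97
State withholding: $5443.95 × 0.0542 = $295.06
Federal income tax: $5443.95 × 0.125 = $680.49
Social Security (OASDI): $5672.55 × 0.0733 = $415.80
PFL insurance: $5672.55 × 0.011 = $62.40
State disability insurance: $5672.55 × 0.007 = $39.71
AD&D insurance premium: $194.92
Union dues: $317.37
Garnishment: $5672.55 × 0.0252 = $142.95
(Employer's $348.98 toward union dues is not withheld from the employee.)
Total deductions = $228.60 + $201.97 + $295.06 + $680.49 + $415.80 + $62.40 + $39.71 + $194.92 + $317.37 + $142.95 = $2579.27
Net pay = $5672.55 − $2579.27 = $3093.28

$3093.28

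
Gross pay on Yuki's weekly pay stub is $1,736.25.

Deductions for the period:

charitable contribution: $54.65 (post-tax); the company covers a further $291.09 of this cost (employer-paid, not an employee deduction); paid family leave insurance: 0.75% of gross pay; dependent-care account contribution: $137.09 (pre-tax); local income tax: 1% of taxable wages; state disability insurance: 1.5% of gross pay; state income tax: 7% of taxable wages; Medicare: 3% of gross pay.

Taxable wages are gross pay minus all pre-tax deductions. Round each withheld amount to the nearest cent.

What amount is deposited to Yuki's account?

$1,325.43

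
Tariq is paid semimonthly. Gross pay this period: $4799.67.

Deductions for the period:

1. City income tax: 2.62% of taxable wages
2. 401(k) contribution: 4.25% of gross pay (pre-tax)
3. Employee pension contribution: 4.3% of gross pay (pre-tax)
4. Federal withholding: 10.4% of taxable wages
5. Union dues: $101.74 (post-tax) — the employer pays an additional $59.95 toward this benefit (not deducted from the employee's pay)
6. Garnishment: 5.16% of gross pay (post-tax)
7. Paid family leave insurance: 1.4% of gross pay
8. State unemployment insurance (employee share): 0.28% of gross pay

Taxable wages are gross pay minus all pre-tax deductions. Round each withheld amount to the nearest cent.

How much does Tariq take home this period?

$3387.76

401(k) contribution: $4799.67 × 0.0425 = $203.99
Employee pension contribution: $4799.67 × 0.043 = $206.39
Pre-tax total = $203.99 + $206.39 = $410.38
Taxable wages = $4799.67 − $410.38 = $4389.29
City income tax: $4389.29 × 0.0262 = $115.00
Federal withholding: $4389.29 × 0.104 = $456.49
State unemployment insurance (employee share): $4799.67 × 0.0028 = $13.44
Paid family leave insurance: $4799.67 × 0.014 = $67.20
Garnishment: $4799.67 × 0.0516 = $247.66
Union dues: $101.74
(Employer's $59.95 toward union dues is not withheld from the employee.)
Total deductions = $203.99 + $206.39 + $115.00 + $456.49 + $13.44 + $67.20 + $247.66 + $101.74 = $1411.91
Net pay = $4799.67 − $1411.91 = $3387.76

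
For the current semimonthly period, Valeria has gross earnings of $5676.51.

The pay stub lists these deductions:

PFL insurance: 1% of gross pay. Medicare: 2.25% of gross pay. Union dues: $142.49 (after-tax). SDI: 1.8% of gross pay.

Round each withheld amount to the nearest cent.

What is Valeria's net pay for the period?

$5247.35

PFL insurance: $5676.51 × 0.01 = $56.77
Medicare: $5676.51 × 0.0225 = $127.72
SDI: $5676.51 × 0.018 = $102.18
Union dues: $142.49
Total deductions = $56.77 + $127.72 + $102.18 + $142.49 = $429.16
Net pay = $5676.51 − $429.16 = $5247.35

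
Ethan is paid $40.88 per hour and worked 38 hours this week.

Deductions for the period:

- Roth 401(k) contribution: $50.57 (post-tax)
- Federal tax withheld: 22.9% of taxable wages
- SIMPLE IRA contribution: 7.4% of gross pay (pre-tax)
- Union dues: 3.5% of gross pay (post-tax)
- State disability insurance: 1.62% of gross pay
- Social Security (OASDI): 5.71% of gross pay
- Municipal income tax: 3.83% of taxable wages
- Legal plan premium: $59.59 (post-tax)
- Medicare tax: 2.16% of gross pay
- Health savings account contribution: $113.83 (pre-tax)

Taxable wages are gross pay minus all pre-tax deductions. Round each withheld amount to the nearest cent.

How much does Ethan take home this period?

$658.63

Gross pay: 38 × $40.88 = $1,553.44
SIMPLE IRA contribution: $1,553.44 × 0.074 = $114.95
Health savings account contribution: $113.83
Pre-tax total = $114.95 + $113.83 = $228.78
Taxable wages = $1,553.44 − $228.78 = $1,324.66
Municipal income tax: $1,324.66 × 0.0383 = $50.73
Federal tax withheld: $1,324.66 × 0.229 = $303.35
State disability insurance: $1,553.44 × 0.0162 = $25.17
Social Security (OASDI): $1,553.44 × 0.0571 = $88.70
Medicare tax: $1,553.44 × 0.0216 = $33.55
Roth 401(k) contribution: $50.57
Legal plan premium: $59.59
Union dues: $1,553.44 × 0.035 = $54.37
Total deductions = $114.95 + $113.83 + $50.73 + $303.35 + $25.17 + $88.70 + $33.55 + $50.57 + $59.59 + $54.37 = $894.81
Net pay = $1,553.44 − $894.81 = $658.63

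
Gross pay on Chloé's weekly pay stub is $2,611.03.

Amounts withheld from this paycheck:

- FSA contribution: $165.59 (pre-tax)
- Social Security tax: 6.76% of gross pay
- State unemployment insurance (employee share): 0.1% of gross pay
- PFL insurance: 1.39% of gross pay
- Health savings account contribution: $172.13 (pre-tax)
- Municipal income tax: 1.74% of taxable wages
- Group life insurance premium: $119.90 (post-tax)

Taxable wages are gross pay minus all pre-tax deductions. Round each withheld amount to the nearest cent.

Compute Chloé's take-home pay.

$1,898.44

FSA contribution: $165.59
Health savings account contribution: $172.13
Pre-tax total = $165.59 + $172.13 = $337.72
Taxable wages = $2,611.03 − $337.72 = $2,273.31
Municipal income tax: $2,273.31 × 0.0174 = $39.56
PFL insurance: $2,611.03 × 0.0139 = $36.29
State unemployment insurance (employee share): $2,611.03 × 0.001 = $2.61
Social Security tax: $2,611.03 × 0.0676 = $176.51
Group life insurance premium: $119.90
Total deductions = $165.59 + $172.13 + $39.56 + $36.29 + $2.61 + $176.51 + $119.90 = $712.59
Net pay = $2,611.03 − $712.59 = $1,898.44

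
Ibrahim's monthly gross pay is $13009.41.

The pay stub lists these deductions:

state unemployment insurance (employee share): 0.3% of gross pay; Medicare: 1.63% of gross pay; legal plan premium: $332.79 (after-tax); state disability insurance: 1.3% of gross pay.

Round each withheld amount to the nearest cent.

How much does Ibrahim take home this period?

$12256.42

State unemployment insurance (employee share): $13009.41 × 0.003 = $39.03
Medicare: $13009.41 × 0.0163 = $212.05
State disability insurance: $13009.41 × 0.013 = $169.12
Legal plan premium: $332.79
Total deductions = $39.03 + $212.05 + $169.12 + $332.79 = $752.99
Net pay = $13009.41 − $752.99 = $12256.42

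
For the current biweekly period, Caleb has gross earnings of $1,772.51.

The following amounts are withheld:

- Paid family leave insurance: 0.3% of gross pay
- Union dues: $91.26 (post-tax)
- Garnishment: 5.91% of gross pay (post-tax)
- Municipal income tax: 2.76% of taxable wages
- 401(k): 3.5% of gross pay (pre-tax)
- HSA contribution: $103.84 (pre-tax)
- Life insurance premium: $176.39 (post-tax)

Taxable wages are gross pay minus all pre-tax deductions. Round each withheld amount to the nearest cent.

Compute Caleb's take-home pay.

HSA contribution: $103.84
401(k): $1,772.51 × 0.035 = $62.04
Pre-tax total = $103.84 + $62.04 = $165.88
Taxable wages = $1,772.51 − $165.88 = $1,606.63
Municipal income tax: $1,606.63 × 0.0276 = $44.34
Paid family leave insurance: $1,772.51 × 0.003 = $5.32
Union dues: $91.26
Garnishment: $1,772.51 × 0.0591 = $104.76
Life insurance premium: $176.39
Total deductions = $103.84 + $62.04 + $44.34 + $5.32 + $91.26 + $104.76 + $176.39 = $587.95
Net pay = $1,772.51 − $587.95 = $1,184.56

$1,184.56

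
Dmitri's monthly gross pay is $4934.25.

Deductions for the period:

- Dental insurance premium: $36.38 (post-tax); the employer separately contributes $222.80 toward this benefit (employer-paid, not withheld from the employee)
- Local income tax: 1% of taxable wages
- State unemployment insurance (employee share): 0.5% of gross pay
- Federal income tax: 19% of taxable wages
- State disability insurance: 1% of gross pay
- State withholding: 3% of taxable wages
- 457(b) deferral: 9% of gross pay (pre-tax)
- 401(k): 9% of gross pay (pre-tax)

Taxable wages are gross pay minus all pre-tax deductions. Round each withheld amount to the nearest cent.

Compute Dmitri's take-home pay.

$3005.10

401(k): $4934.25 × 0.09 = $444.08
457(b) deferral: $4934.25 × 0.09 = $444.08
Pre-tax total = $444.08 + $444.08 = $888.16
Taxable wages = $4934.25 − $888.16 = $4046.09
Federal income tax: $4046.09 × 0.19 = $768.76
Local income tax: $4046.09 × 0.01 = $40.46
State withholding: $4046.09 × 0.03 = $121.38
State disability insurance: $4934.25 × 0.01 = $49.34
State unemployment insurance (employee share): $4934.25 × 0.005 = $24.67
Dental insurance premium: $36.38
(Employer's $222.80 toward dental insurance premium is not withheld from the employee.)
Total deductions = $444.08 + $444.08 + $768.76 + $40.46 + $121.38 + $49.34 + $24.67 + $36.38 = $1929.15
Net pay = $4934.25 − $1929.15 = $3005.10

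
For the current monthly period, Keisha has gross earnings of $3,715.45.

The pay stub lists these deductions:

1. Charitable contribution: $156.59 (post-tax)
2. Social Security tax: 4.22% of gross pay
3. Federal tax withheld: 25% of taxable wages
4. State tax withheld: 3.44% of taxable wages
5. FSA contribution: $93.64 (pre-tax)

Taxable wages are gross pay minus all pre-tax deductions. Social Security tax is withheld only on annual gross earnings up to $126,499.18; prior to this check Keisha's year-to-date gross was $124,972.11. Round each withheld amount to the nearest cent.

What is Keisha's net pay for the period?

FSA contribution: $93.64
Taxable wages = $3,715.45 − $93.64 = $3,621.81
Federal tax withheld: $3,621.81 × 0.25 = $905.45
State tax withheld: $3,621.81 × 0.0344 = $124.59
Social Security tax: only $126,499.18 − $124,972.11 = $1,527.07 of this check is subject → $1,527.07 × 0.0422 = $64.44
Charitable contribution: $156.59
Total deductions = $93.64 + $905.45 + $124.59 + $64.44 + $156.59 = $1,344.71
Net pay = $3,715.45 − $1,344.71 = $2,370.74

$2,370.74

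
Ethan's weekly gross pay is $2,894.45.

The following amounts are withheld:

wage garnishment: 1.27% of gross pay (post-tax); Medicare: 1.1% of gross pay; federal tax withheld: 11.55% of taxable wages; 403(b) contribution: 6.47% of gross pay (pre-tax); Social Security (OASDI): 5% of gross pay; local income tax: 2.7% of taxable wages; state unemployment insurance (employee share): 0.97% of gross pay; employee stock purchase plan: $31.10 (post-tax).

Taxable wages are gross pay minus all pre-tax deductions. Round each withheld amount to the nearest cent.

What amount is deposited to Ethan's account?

403(b) contribution: $2,894.45 × 0.0647 = $187.27
Taxable wages = $2,894.45 − $187.27 = $2,707.18
Local income tax: $2,707.18 × 0.027 = $73.09
Federal tax withheld: $2,707.18 × 0.1155 = $312.68
Social Security (OASDI): $2,894.45 × 0.05 = $144.72
State unemployment insurance (employee share): $2,894.45 × 0.0097 = $28.08
Medicare: $2,894.45 × 0.011 = $31.84
Wage garnishment: $2,894.45 × 0.0127 = $36.76
Employee stock purchase plan: $31.10
Total deductions = $187.27 + $73.09 + $312.68 + $144.72 + $28.08 + $31.84 + $36.76 + $31.10 = $845.54
Net pay = $2,894.45 − $845.54 = $2,048.91

$2,048.91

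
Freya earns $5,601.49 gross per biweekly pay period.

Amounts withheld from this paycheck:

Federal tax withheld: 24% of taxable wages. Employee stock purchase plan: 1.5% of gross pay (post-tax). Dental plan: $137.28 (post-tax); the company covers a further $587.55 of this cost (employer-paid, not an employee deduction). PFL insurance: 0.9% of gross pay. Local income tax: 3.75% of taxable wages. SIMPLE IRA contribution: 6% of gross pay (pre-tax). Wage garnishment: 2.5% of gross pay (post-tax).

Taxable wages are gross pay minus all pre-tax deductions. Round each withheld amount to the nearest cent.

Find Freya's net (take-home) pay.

$3,392.50

SIMPLE IRA contribution: $5,601.49 × 0.06 = $336.09
Taxable wages = $5,601.49 − $336.09 = $5,265.40
Federal tax withheld: $5,265.40 × 0.24 = $1,263.70
Local income tax: $5,265.40 × 0.0375 = $197.45
PFL insurance: $5,601.49 × 0.009 = $50.41
Employee stock purchase plan: $5,601.49 × 0.015 = $84.02
Dental plan: $137.28
Wage garnishment: $5,601.49 × 0.025 = $140.04
(Employer's $587.55 toward dental plan is not withheld from the employee.)
Total deductions = $336.09 + $1,263.70 + $197.45 + $50.41 + $84.02 + $137.28 + $140.04 = $2,208.99
Net pay = $5,601.49 − $2,208.99 = $3,392.50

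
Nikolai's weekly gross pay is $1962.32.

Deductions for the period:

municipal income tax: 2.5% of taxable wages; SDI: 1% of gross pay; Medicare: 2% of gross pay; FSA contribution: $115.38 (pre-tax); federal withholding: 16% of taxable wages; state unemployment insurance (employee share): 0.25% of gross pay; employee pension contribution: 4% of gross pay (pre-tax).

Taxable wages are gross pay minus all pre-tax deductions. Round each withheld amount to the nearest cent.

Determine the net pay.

FSA contribution: $115.38
Employee pension contribution: $1962.32 × 0.04 = $78.49
Pre-tax total = $115.38 + $78.49 = $193.87
Taxable wages = $1962.32 − $193.87 = $1768.45
Federal withholding: $1768.45 × 0.16 = $282.95
Municipal income tax: $1768.45 × 0.025 = $44.21
Medicare: $1962.32 × 0.02 = $39.25
State unemployment insurance (employee share): $1962.32 × 0.0025 = $4.91
SDI: $1962.32 × 0.01 = $19.62
Total deductions = $115.38 + $78.49 + $282.95 + $44.21 + $39.25 + $4.91 + $19.62 = $584.81
Net pay = $1962.32 − $584.81 = $1377.51

$1377.51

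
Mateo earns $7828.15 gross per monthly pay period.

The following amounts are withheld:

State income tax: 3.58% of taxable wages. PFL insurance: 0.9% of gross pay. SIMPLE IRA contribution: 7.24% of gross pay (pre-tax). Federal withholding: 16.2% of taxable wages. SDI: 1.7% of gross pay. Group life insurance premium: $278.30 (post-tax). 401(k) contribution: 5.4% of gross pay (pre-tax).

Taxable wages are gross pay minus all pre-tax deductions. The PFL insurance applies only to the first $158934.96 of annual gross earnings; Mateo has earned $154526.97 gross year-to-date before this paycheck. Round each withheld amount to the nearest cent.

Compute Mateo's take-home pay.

401(k) contribution: $7828.15 × 0.054 = $422.72
SIMPLE IRA contribution: $7828.15 × 0.0724 = $566.76
Pre-tax total = $422.72 + $566.76 = $989.48
Taxable wages = $7828.15 − $989.48 = $6838.67
Federal withholding: $6838.67 × 0.162 = $1107.86
State income tax: $6838.67 × 0.0358 = $244.82
PFL insurance: only $158934.96 − $154526.97 = $4407.99 of this check is subject → $4407.99 × 0.009 = $39.67
SDI: $7828.15 × 0.017 = $133.08
Group life insurance premium: $278.30
Total deductions = $422.72 + $566.76 + $1107.86 + $244.82 + $39.67 + $133.08 + $278.30 = $2793.21
Net pay = $7828.15 − $2793.21 = $5034.94

$5034.94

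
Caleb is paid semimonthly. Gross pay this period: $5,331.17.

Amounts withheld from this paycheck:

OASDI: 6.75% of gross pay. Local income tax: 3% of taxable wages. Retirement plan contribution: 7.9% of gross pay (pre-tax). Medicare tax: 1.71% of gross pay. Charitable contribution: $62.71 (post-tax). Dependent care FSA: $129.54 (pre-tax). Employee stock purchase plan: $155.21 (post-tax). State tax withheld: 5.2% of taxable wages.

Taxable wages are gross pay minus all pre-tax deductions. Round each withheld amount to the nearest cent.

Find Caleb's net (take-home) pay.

$3,719.55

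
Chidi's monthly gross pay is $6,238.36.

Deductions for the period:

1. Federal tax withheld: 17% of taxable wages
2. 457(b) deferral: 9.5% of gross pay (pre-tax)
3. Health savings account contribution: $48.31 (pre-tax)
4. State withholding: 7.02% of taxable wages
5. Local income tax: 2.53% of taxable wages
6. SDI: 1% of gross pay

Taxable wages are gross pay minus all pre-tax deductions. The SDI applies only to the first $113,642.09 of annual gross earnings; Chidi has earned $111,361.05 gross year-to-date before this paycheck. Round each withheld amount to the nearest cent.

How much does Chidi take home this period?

Health savings account contribution: $48.31
457(b) deferral: $6,238.36 × 0.095 = $592.64
Pre-tax total = $48.31 + $592.64 = $640.95
Taxable wages = $6,238.36 − $640.95 = $5,597.41
Federal tax withheld: $5,597.41 × 0.17 = $951.56
State withholding: $5,597.41 × 0.0702 = $392.94
Local income tax: $5,597.41 × 0.0253 = $141.61
SDI: only $113,642.09 − $111,361.05 = $2,281.04 of this check is subject → $2,281.04 × 0.01 = $22.81
Total deductions = $48.31 + $592.64 + $951.56 + $392.94 + $141.61 + $22.81 = $2,149.87
Net pay = $6,238.36 − $2,149.87 = $4,088.49

$4,088.49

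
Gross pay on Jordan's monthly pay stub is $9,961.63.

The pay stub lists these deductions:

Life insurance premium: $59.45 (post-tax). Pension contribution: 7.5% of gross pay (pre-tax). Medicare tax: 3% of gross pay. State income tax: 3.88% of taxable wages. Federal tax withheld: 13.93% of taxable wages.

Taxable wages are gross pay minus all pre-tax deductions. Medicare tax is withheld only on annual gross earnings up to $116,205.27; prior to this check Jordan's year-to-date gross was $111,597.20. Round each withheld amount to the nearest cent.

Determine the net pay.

Pension contribution: $9,961.63 × 0.075 = $747.12
Taxable wages = $9,961.63 − $747.12 = $9,214.51
State income tax: $9,214.51 × 0.0388 = $357.52
Federal tax withheld: $9,214.51 × 0.1393 = $1,283.58
Medicare tax: only $116,205.27 − $111,597.20 = $4,608.07 of this check is subject → $4,608.07 × 0.03 = $138.24
Life insurance premium: $59.45
Total deductions = $747.12 + $357.52 + $1,283.58 + $138.24 + $59.45 = $2,585.91
Net pay = $9,961.63 − $2,585.91 = $7,375.72

$7,375.72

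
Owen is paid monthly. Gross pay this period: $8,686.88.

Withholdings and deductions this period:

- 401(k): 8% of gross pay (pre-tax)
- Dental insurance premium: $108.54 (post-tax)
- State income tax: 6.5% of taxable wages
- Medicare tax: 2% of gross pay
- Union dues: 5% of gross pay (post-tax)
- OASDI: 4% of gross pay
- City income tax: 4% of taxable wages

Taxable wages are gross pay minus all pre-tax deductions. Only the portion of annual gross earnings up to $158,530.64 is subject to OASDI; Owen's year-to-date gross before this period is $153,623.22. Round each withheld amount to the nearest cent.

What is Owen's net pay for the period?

401(k): $8,686.88 × 0.08 = $694.95
Taxable wages = $8,686.88 − $694.95 = $7,991.93
State income tax: $7,991.93 × 0.065 = $519.48
City income tax: $7,991.93 × 0.04 = $319.68
OASDI: only $158,530.64 − $153,623.22 = $4,907.42 of this check is subject → $4,907.42 × 0.04 = $196.30
Medicare tax: $8,686.88 × 0.02 = $173.74
Dental insurance premium: $108.54
Union dues: $8,686.88 × 0.05 = $434.34
Total deductions = $694.95 + $519.48 + $319.68 + $196.30 + $173.74 + $108.54 + $434.34 = $2,447.03
Net pay = $8,686.88 − $2,447.03 = $6,239.85

$6,239.85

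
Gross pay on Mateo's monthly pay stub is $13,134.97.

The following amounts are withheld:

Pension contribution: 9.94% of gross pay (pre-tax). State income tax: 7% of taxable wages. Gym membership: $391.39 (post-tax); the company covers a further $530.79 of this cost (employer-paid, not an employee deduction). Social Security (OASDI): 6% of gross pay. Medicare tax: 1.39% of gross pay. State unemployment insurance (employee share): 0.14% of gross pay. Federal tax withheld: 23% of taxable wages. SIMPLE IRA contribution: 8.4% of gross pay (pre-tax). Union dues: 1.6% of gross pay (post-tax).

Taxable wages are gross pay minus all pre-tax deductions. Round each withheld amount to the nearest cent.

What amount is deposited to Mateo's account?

Pension contribution: $13,134.97 × 0.0994 = $1,305.62
SIMPLE IRA contribution: $13,134.97 × 0.084 = $1,103.34
Pre-tax total = $1,305.62 + $1,103.34 = $2,408.96
Taxable wages = $13,134.97 − $2,408.96 = $10,726.01
Federal tax withheld: $10,726.01 × 0.23 = $2,466.98
State income tax: $10,726.01 × 0.07 = $750.82
Social Security (OASDI): $13,134.97 × 0.06 = $788.10
State unemployment insurance (employee share): $13,134.97 × 0.0014 = $18.39
Medicare tax: $13,134.97 × 0.0139 = $182.58
Gym membership: $391.39
Union dues: $13,134.97 × 0.016 = $210.16
(Employer's $530.79 toward gym membership is not withheld from the employee.)
Total deductions = $1,305.62 + $1,103.34 + $2,466.98 + $750.82 + $788.10 + $18.39 + $182.58 + $391.39 + $210.16 = $7,217.38
Net pay = $13,134.97 − $7,217.38 = $5,917.59

$5,917.59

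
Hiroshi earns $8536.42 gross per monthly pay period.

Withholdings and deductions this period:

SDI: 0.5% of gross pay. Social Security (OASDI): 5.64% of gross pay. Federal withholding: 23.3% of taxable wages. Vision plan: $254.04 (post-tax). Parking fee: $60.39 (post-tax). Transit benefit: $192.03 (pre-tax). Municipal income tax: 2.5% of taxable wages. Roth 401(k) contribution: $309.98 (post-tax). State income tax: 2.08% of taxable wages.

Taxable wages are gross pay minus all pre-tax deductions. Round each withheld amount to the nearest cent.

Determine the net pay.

Transit benefit: $192.03
Taxable wages = $8536.42 − $192.03 = $8344.39
State income tax: $8344.39 × 0.0208 = $173.56
Municipal income tax: $8344.39 × 0.025 = $208.61
Federal withholding: $8344.39 × 0.233 = $1944.24
Social Security (OASDI): $8536.42 × 0.0564 = $481.45
SDI: $8536.42 × 0.005 = $42.68
Roth 401(k) contribution: $309.98
Vision plan: $254.04
Parking fee: $60.39
Total deductions = $192.03 + $173.56 + $208.61 + $1944.24 + $481.45 + $42.68 + $309.98 + $254.04 + $60.39 = $3666.98
Net pay = $8536.42 − $3666.98 = $4869.44

$4869.44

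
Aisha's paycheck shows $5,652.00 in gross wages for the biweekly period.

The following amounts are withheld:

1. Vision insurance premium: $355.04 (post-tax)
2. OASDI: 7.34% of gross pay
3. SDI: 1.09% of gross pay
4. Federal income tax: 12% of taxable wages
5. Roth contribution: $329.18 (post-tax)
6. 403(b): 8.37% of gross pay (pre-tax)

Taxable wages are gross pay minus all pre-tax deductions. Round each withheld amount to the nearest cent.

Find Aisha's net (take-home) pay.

$3,396.77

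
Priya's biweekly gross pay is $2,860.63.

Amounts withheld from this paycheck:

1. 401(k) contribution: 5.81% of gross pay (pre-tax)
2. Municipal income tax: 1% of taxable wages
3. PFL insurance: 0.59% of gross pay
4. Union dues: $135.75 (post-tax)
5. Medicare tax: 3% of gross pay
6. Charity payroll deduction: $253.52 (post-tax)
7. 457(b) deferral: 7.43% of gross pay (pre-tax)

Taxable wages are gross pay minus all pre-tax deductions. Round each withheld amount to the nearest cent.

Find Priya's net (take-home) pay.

457(b) deferral: $2,860.63 × 0.0743 = $212.54
401(k) contribution: $2,860.63 × 0.0581 = $166.20
Pre-tax total = $212.54 + $166.20 = $378.74
Taxable wages = $2,860.63 − $378.74 = $2,481.89
Municipal income tax: $2,481.89 × 0.01 = $24.82
PFL insurance: $2,860.63 × 0.0059 = $16.88
Medicare tax: $2,860.63 × 0.03 = $85.82
Union dues: $135.75
Charity payroll deduction: $253.52
Total deductions = $212.54 + $166.20 + $24.82 + $16.88 + $85.82 + $135.75 + $253.52 = $895.53
Net pay = $2,860.63 − $895.53 = $1,965.10

$1,965.10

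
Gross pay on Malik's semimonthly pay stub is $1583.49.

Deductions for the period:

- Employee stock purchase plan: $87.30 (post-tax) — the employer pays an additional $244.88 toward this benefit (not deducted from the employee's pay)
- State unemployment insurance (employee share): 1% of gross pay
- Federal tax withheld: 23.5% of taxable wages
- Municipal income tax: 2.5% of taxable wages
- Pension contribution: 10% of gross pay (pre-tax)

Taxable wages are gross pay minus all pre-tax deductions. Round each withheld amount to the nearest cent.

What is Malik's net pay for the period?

Pension contribution: $1583.49 × 0.1 = $158.35
Taxable wages = $1583.49 − $158.35 = $1425.14
Federal tax withheld: $1425.14 × 0.235 = $334.91
Municipal income tax: $1425.14 × 0.025 = $35.63
State unemployment insurance (employee share): $1583.49 × 0.01 = $15.83
Employee stock purchase plan: $87.30
(Employer's $244.88 toward employee stock purchase plan is not withheld from the employee.)
Total deductions = $158.35 + $334.91 + $35.63 + $15.83 + $87.30 = $632.02
Net pay = $1583.49 − $632.02 = $951.47

$951.47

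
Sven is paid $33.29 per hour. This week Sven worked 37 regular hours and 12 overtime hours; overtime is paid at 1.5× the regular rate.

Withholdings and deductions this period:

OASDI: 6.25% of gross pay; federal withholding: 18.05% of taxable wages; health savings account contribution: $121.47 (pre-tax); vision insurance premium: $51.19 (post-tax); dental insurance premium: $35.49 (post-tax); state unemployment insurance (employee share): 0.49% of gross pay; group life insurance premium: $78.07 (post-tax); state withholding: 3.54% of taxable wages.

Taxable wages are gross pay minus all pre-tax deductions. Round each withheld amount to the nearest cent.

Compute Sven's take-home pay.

$1,052.25

Regular pay: 37 × $33.29 = $1,231.73
Overtime pay: 12 × $33.29 × 1.5 = $599.22
Gross pay = $1,231.73 + $599.22 = $1,830.95
Health savings account contribution: $121.47
Taxable wages = $1,830.95 − $121.47 = $1,709.48
State withholding: $1,709.48 × 0.0354 = $60.52
Federal withholding: $1,709.48 × 0.1805 = $308.56
OASDI: $1,830.95 × 0.0625 = $114.43
State unemployment insurance (employee share): $1,830.95 × 0.0049 = $8.97
Vision insurance premium: $51.19
Group life insurance premium: $78.07
Dental insurance premium: $35.49
Total deductions = $121.47 + $60.52 + $308.56 + $114.43 + $8.97 + $51.19 + $78.07 + $35.49 = $778.70
Net pay = $1,830.95 − $778.70 = $1,052.25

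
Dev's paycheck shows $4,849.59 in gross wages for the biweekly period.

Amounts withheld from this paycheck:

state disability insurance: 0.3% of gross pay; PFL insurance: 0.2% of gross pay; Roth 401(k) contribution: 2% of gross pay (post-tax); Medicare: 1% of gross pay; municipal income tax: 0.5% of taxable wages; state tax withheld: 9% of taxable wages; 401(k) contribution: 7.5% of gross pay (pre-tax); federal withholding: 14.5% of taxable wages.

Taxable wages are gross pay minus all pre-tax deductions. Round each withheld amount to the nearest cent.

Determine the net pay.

401(k) contribution: $4,849.59 × 0.075 = $363.72
Taxable wages = $4,849.59 − $363.72 = $4,485.87
Municipal income tax: $4,485.87 × 0.005 = $22.43
State tax withheld: $4,485.87 × 0.09 = $403.73
Federal withholding: $4,485.87 × 0.145 = $650.45
State disability insurance: $4,849.59 × 0.003 = $14.55
PFL insurance: $4,849.59 × 0.002 = $9.70
Medicare: $4,849.59 × 0.01 = $48.50
Roth 401(k) contribution: $4,849.59 × 0.02 = $96.99
Total deductions = $363.72 + $22.43 + $403.73 + $650.45 + $14.55 + $9.70 + $48.50 + $96.99 = $1,610.07
Net pay = $4,849.59 − $1,610.07 = $3,239.52

$3,239.52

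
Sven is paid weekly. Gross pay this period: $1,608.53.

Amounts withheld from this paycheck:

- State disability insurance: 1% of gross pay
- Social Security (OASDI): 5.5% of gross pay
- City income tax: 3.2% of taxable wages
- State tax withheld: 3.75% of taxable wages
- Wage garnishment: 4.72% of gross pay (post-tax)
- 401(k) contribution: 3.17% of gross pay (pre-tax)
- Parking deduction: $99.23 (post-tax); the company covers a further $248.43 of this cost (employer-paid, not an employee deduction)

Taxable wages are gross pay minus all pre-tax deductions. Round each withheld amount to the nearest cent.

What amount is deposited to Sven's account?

$1,169.58

401(k) contribution: $1,608.53 × 0.0317 = $50.99
Taxable wages = $1,608.53 − $50.99 = $1,557.54
State tax withheld: $1,557.54 × 0.0375 = $58.41
City income tax: $1,557.54 × 0.032 = $49.84
Social Security (OASDI): $1,608.53 × 0.055 = $88.47
State disability insurance: $1,608.53 × 0.01 = $16.09
Wage garnishment: $1,608.53 × 0.0472 = $75.92
Parking deduction: $99.23
(Employer's $248.43 toward parking deduction is not withheld from the employee.)
Total deductions = $50.99 + $58.41 + $49.84 + $88.47 + $16.09 + $75.92 + $99.23 = $438.95
Net pay = $1,608.53 − $438.95 = $1,169.58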